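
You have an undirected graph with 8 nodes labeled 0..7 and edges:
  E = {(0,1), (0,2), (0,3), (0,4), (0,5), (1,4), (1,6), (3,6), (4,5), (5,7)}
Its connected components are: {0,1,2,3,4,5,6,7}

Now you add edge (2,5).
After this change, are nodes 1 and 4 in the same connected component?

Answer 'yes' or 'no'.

Answer: yes

Derivation:
Initial components: {0,1,2,3,4,5,6,7}
Adding edge (2,5): both already in same component {0,1,2,3,4,5,6,7}. No change.
New components: {0,1,2,3,4,5,6,7}
Are 1 and 4 in the same component? yes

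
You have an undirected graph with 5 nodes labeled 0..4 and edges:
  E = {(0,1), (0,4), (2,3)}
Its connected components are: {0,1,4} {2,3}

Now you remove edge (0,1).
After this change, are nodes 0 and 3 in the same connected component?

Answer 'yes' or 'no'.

Initial components: {0,1,4} {2,3}
Removing edge (0,1): it was a bridge — component count 2 -> 3.
New components: {0,4} {1} {2,3}
Are 0 and 3 in the same component? no

Answer: no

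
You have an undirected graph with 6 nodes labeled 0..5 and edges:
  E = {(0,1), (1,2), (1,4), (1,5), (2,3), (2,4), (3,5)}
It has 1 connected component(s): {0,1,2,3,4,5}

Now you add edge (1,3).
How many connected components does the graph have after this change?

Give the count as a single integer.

Answer: 1

Derivation:
Initial component count: 1
Add (1,3): endpoints already in same component. Count unchanged: 1.
New component count: 1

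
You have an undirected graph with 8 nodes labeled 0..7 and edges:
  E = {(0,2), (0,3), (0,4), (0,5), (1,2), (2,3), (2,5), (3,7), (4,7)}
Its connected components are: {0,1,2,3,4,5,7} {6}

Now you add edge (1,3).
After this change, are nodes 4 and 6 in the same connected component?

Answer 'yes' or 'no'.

Answer: no

Derivation:
Initial components: {0,1,2,3,4,5,7} {6}
Adding edge (1,3): both already in same component {0,1,2,3,4,5,7}. No change.
New components: {0,1,2,3,4,5,7} {6}
Are 4 and 6 in the same component? no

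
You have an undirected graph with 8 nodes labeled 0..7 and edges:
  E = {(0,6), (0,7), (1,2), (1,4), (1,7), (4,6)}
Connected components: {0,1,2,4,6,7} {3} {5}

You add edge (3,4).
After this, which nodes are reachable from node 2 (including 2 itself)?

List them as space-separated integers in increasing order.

Before: nodes reachable from 2: {0,1,2,4,6,7}
Adding (3,4): merges 2's component with another. Reachability grows.
After: nodes reachable from 2: {0,1,2,3,4,6,7}

Answer: 0 1 2 3 4 6 7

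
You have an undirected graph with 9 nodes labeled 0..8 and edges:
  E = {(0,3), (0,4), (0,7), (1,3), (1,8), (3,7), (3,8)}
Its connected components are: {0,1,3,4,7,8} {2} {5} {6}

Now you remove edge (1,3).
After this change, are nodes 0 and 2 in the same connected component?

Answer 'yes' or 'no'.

Answer: no

Derivation:
Initial components: {0,1,3,4,7,8} {2} {5} {6}
Removing edge (1,3): not a bridge — component count unchanged at 4.
New components: {0,1,3,4,7,8} {2} {5} {6}
Are 0 and 2 in the same component? no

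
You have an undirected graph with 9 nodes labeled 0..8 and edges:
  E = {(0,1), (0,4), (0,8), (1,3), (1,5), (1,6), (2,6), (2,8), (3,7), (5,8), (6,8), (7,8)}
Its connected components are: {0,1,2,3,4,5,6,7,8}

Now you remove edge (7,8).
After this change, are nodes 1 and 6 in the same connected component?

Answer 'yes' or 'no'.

Initial components: {0,1,2,3,4,5,6,7,8}
Removing edge (7,8): not a bridge — component count unchanged at 1.
New components: {0,1,2,3,4,5,6,7,8}
Are 1 and 6 in the same component? yes

Answer: yes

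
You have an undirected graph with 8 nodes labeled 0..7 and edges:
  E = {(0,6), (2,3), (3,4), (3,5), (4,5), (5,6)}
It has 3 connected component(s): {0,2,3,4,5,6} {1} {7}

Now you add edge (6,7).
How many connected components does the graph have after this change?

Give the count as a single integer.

Initial component count: 3
Add (6,7): merges two components. Count decreases: 3 -> 2.
New component count: 2

Answer: 2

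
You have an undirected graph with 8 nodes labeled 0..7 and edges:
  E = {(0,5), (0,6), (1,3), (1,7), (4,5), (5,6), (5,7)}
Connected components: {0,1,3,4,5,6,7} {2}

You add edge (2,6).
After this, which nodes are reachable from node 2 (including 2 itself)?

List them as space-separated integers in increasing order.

Answer: 0 1 2 3 4 5 6 7

Derivation:
Before: nodes reachable from 2: {2}
Adding (2,6): merges 2's component with another. Reachability grows.
After: nodes reachable from 2: {0,1,2,3,4,5,6,7}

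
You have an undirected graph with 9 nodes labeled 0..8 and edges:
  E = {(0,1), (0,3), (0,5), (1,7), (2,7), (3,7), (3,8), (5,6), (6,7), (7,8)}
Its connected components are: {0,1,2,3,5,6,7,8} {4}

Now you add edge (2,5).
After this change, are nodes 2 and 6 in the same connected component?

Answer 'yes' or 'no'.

Answer: yes

Derivation:
Initial components: {0,1,2,3,5,6,7,8} {4}
Adding edge (2,5): both already in same component {0,1,2,3,5,6,7,8}. No change.
New components: {0,1,2,3,5,6,7,8} {4}
Are 2 and 6 in the same component? yes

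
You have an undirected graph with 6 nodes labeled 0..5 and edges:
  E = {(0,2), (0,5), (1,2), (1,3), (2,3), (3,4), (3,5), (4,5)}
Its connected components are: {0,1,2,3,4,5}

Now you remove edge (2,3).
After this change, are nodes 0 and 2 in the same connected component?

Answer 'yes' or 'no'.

Answer: yes

Derivation:
Initial components: {0,1,2,3,4,5}
Removing edge (2,3): not a bridge — component count unchanged at 1.
New components: {0,1,2,3,4,5}
Are 0 and 2 in the same component? yes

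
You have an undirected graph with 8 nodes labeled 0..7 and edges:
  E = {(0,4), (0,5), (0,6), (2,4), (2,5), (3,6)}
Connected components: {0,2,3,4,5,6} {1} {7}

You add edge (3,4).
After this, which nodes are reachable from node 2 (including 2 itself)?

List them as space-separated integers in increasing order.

Answer: 0 2 3 4 5 6

Derivation:
Before: nodes reachable from 2: {0,2,3,4,5,6}
Adding (3,4): both endpoints already in same component. Reachability from 2 unchanged.
After: nodes reachable from 2: {0,2,3,4,5,6}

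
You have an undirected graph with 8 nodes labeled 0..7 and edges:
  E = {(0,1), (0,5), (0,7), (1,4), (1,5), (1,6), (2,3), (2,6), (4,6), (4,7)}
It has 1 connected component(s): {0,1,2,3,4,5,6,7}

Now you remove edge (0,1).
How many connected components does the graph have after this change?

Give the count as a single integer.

Initial component count: 1
Remove (0,1): not a bridge. Count unchanged: 1.
  After removal, components: {0,1,2,3,4,5,6,7}
New component count: 1

Answer: 1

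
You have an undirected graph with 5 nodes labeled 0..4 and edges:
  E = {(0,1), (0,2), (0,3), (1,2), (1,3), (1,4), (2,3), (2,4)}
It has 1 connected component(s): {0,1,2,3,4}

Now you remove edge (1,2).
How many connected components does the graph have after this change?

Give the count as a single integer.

Initial component count: 1
Remove (1,2): not a bridge. Count unchanged: 1.
  After removal, components: {0,1,2,3,4}
New component count: 1

Answer: 1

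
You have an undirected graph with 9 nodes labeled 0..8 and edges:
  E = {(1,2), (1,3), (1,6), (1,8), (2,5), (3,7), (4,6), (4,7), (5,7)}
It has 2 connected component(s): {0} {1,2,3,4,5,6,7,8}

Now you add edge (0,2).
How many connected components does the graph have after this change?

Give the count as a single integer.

Answer: 1

Derivation:
Initial component count: 2
Add (0,2): merges two components. Count decreases: 2 -> 1.
New component count: 1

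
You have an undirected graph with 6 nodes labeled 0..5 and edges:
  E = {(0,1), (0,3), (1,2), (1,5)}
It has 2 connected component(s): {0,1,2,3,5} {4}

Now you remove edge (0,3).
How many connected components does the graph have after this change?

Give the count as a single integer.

Answer: 3

Derivation:
Initial component count: 2
Remove (0,3): it was a bridge. Count increases: 2 -> 3.
  After removal, components: {0,1,2,5} {3} {4}
New component count: 3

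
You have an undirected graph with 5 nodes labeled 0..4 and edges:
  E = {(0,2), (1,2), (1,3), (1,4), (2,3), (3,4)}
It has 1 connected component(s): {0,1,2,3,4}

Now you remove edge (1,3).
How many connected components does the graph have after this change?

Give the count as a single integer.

Initial component count: 1
Remove (1,3): not a bridge. Count unchanged: 1.
  After removal, components: {0,1,2,3,4}
New component count: 1

Answer: 1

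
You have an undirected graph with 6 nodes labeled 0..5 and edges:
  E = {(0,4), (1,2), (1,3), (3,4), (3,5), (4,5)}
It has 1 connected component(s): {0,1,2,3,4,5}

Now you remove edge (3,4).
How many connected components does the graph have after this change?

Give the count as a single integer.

Answer: 1

Derivation:
Initial component count: 1
Remove (3,4): not a bridge. Count unchanged: 1.
  After removal, components: {0,1,2,3,4,5}
New component count: 1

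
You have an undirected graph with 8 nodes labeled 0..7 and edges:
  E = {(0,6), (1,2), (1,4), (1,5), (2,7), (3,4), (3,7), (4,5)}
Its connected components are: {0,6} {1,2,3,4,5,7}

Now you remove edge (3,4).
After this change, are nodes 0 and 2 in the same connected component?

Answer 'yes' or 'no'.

Initial components: {0,6} {1,2,3,4,5,7}
Removing edge (3,4): not a bridge — component count unchanged at 2.
New components: {0,6} {1,2,3,4,5,7}
Are 0 and 2 in the same component? no

Answer: no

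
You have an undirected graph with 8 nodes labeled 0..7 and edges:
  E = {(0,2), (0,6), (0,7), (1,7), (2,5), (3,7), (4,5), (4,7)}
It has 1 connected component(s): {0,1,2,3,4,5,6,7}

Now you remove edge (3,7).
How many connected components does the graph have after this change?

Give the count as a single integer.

Initial component count: 1
Remove (3,7): it was a bridge. Count increases: 1 -> 2.
  After removal, components: {0,1,2,4,5,6,7} {3}
New component count: 2

Answer: 2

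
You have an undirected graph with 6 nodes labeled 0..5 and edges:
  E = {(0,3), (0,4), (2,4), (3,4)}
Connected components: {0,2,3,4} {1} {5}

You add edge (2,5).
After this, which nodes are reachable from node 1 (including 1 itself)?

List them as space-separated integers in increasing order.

Answer: 1

Derivation:
Before: nodes reachable from 1: {1}
Adding (2,5): merges two components, but neither contains 1. Reachability from 1 unchanged.
After: nodes reachable from 1: {1}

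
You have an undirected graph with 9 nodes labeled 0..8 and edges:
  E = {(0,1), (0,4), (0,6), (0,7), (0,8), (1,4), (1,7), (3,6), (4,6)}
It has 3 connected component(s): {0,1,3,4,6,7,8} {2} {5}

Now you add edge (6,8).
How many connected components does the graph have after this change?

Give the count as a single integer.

Initial component count: 3
Add (6,8): endpoints already in same component. Count unchanged: 3.
New component count: 3

Answer: 3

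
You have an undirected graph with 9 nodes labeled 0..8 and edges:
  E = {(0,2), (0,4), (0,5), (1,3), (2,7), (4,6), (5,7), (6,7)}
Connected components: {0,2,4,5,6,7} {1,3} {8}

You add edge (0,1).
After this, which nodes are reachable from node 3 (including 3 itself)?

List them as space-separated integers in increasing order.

Answer: 0 1 2 3 4 5 6 7

Derivation:
Before: nodes reachable from 3: {1,3}
Adding (0,1): merges 3's component with another. Reachability grows.
After: nodes reachable from 3: {0,1,2,3,4,5,6,7}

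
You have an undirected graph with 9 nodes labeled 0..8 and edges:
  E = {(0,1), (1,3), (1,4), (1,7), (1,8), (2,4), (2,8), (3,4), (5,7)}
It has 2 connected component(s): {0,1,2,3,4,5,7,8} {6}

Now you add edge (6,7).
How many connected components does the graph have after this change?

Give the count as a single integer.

Answer: 1

Derivation:
Initial component count: 2
Add (6,7): merges two components. Count decreases: 2 -> 1.
New component count: 1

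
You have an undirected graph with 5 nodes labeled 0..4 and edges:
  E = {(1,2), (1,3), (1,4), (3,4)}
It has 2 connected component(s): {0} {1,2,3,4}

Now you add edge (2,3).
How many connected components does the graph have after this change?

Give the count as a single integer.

Initial component count: 2
Add (2,3): endpoints already in same component. Count unchanged: 2.
New component count: 2

Answer: 2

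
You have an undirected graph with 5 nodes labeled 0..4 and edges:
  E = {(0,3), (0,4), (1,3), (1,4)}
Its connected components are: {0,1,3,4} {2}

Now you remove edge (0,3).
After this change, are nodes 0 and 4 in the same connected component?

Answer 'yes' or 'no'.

Answer: yes

Derivation:
Initial components: {0,1,3,4} {2}
Removing edge (0,3): not a bridge — component count unchanged at 2.
New components: {0,1,3,4} {2}
Are 0 and 4 in the same component? yes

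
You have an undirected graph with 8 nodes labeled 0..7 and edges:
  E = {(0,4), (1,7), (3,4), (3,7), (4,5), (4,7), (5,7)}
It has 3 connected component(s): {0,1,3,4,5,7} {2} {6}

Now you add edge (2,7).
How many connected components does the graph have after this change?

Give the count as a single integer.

Initial component count: 3
Add (2,7): merges two components. Count decreases: 3 -> 2.
New component count: 2

Answer: 2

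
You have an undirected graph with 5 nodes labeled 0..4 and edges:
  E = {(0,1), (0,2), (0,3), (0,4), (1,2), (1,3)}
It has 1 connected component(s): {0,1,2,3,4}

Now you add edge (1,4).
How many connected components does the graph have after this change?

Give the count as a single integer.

Initial component count: 1
Add (1,4): endpoints already in same component. Count unchanged: 1.
New component count: 1

Answer: 1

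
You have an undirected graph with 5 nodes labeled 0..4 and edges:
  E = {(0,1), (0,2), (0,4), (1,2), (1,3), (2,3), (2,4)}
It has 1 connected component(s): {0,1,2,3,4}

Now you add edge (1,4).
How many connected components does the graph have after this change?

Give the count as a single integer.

Answer: 1

Derivation:
Initial component count: 1
Add (1,4): endpoints already in same component. Count unchanged: 1.
New component count: 1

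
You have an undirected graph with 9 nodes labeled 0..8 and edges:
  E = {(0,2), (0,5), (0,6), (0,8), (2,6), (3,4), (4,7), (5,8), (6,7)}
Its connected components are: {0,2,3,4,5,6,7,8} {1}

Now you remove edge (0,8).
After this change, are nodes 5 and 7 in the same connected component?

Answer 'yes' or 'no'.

Answer: yes

Derivation:
Initial components: {0,2,3,4,5,6,7,8} {1}
Removing edge (0,8): not a bridge — component count unchanged at 2.
New components: {0,2,3,4,5,6,7,8} {1}
Are 5 and 7 in the same component? yes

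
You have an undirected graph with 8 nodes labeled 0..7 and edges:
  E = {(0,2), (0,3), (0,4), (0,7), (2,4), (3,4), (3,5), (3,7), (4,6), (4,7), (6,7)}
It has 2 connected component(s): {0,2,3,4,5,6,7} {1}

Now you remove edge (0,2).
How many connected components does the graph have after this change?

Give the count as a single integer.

Initial component count: 2
Remove (0,2): not a bridge. Count unchanged: 2.
  After removal, components: {0,2,3,4,5,6,7} {1}
New component count: 2

Answer: 2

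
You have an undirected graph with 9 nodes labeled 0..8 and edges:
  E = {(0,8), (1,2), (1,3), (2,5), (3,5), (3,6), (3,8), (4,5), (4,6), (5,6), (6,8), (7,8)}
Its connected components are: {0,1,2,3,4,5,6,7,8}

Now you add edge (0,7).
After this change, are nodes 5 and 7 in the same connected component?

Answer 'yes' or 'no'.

Answer: yes

Derivation:
Initial components: {0,1,2,3,4,5,6,7,8}
Adding edge (0,7): both already in same component {0,1,2,3,4,5,6,7,8}. No change.
New components: {0,1,2,3,4,5,6,7,8}
Are 5 and 7 in the same component? yes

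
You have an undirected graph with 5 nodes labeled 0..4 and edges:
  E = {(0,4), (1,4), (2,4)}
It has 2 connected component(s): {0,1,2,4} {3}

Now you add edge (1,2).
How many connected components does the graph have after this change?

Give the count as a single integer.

Initial component count: 2
Add (1,2): endpoints already in same component. Count unchanged: 2.
New component count: 2

Answer: 2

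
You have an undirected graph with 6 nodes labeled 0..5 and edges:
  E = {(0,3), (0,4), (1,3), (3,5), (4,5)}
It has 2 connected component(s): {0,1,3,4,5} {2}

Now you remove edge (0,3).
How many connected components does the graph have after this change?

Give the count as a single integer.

Initial component count: 2
Remove (0,3): not a bridge. Count unchanged: 2.
  After removal, components: {0,1,3,4,5} {2}
New component count: 2

Answer: 2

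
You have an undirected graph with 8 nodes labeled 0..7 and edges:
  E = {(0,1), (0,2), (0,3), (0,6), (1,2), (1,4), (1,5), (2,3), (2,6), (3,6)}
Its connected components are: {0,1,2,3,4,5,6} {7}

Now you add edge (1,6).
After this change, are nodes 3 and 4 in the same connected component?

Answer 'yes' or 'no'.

Initial components: {0,1,2,3,4,5,6} {7}
Adding edge (1,6): both already in same component {0,1,2,3,4,5,6}. No change.
New components: {0,1,2,3,4,5,6} {7}
Are 3 and 4 in the same component? yes

Answer: yes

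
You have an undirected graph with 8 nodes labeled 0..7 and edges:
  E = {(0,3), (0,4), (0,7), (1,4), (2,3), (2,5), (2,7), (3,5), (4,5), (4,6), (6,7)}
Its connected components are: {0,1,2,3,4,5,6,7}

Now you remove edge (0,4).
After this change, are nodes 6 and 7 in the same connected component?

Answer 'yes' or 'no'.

Answer: yes

Derivation:
Initial components: {0,1,2,3,4,5,6,7}
Removing edge (0,4): not a bridge — component count unchanged at 1.
New components: {0,1,2,3,4,5,6,7}
Are 6 and 7 in the same component? yes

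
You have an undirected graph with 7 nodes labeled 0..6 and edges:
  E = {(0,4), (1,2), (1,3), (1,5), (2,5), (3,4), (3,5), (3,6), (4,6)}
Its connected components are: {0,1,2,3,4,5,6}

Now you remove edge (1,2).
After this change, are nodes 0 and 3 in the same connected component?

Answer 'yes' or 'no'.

Answer: yes

Derivation:
Initial components: {0,1,2,3,4,5,6}
Removing edge (1,2): not a bridge — component count unchanged at 1.
New components: {0,1,2,3,4,5,6}
Are 0 and 3 in the same component? yes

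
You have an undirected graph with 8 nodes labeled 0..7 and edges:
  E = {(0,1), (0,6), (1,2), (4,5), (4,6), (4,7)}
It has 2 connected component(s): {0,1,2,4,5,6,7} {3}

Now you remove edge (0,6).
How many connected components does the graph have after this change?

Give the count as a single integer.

Initial component count: 2
Remove (0,6): it was a bridge. Count increases: 2 -> 3.
  After removal, components: {0,1,2} {3} {4,5,6,7}
New component count: 3

Answer: 3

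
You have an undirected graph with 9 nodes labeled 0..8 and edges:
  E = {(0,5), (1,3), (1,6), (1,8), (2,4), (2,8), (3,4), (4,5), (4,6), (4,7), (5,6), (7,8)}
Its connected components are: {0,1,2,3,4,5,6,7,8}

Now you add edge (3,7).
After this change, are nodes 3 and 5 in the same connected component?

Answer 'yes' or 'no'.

Answer: yes

Derivation:
Initial components: {0,1,2,3,4,5,6,7,8}
Adding edge (3,7): both already in same component {0,1,2,3,4,5,6,7,8}. No change.
New components: {0,1,2,3,4,5,6,7,8}
Are 3 and 5 in the same component? yes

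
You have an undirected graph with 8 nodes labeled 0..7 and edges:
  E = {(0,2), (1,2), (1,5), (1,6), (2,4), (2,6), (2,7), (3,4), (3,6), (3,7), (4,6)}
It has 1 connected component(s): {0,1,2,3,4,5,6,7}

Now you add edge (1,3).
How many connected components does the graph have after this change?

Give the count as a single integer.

Answer: 1

Derivation:
Initial component count: 1
Add (1,3): endpoints already in same component. Count unchanged: 1.
New component count: 1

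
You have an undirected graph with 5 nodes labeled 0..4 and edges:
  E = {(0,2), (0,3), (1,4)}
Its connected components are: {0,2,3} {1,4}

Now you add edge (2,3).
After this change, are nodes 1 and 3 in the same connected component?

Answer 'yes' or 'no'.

Initial components: {0,2,3} {1,4}
Adding edge (2,3): both already in same component {0,2,3}. No change.
New components: {0,2,3} {1,4}
Are 1 and 3 in the same component? no

Answer: no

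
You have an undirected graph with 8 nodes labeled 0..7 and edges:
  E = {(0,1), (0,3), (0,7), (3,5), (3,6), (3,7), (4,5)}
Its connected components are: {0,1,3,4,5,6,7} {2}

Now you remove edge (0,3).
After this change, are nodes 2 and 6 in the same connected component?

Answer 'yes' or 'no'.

Initial components: {0,1,3,4,5,6,7} {2}
Removing edge (0,3): not a bridge — component count unchanged at 2.
New components: {0,1,3,4,5,6,7} {2}
Are 2 and 6 in the same component? no

Answer: no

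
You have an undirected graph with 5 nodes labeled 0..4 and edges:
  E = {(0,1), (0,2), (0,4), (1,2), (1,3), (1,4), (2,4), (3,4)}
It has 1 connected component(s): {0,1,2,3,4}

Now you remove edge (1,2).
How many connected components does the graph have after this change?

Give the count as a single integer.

Answer: 1

Derivation:
Initial component count: 1
Remove (1,2): not a bridge. Count unchanged: 1.
  After removal, components: {0,1,2,3,4}
New component count: 1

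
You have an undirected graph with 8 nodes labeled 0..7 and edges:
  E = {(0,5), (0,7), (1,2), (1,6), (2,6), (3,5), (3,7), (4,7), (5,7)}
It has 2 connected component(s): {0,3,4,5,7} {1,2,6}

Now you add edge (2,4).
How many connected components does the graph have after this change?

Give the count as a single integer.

Answer: 1

Derivation:
Initial component count: 2
Add (2,4): merges two components. Count decreases: 2 -> 1.
New component count: 1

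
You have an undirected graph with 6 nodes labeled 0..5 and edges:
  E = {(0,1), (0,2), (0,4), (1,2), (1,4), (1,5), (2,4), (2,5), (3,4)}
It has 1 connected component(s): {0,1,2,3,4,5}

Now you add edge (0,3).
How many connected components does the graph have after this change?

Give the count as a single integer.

Answer: 1

Derivation:
Initial component count: 1
Add (0,3): endpoints already in same component. Count unchanged: 1.
New component count: 1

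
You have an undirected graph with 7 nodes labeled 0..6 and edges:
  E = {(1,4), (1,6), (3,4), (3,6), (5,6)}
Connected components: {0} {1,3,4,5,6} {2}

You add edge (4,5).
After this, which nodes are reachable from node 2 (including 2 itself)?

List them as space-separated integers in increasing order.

Answer: 2

Derivation:
Before: nodes reachable from 2: {2}
Adding (4,5): both endpoints already in same component. Reachability from 2 unchanged.
After: nodes reachable from 2: {2}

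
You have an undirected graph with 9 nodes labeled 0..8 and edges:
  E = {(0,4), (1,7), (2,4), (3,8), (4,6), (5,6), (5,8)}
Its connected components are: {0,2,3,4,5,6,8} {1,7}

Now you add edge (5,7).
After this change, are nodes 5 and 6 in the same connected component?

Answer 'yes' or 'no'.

Answer: yes

Derivation:
Initial components: {0,2,3,4,5,6,8} {1,7}
Adding edge (5,7): merges {0,2,3,4,5,6,8} and {1,7}.
New components: {0,1,2,3,4,5,6,7,8}
Are 5 and 6 in the same component? yes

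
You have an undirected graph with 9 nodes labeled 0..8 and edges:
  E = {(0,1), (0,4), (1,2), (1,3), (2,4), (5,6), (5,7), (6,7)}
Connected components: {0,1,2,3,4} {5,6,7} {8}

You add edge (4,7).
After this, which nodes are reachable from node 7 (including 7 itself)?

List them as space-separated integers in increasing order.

Answer: 0 1 2 3 4 5 6 7

Derivation:
Before: nodes reachable from 7: {5,6,7}
Adding (4,7): merges 7's component with another. Reachability grows.
After: nodes reachable from 7: {0,1,2,3,4,5,6,7}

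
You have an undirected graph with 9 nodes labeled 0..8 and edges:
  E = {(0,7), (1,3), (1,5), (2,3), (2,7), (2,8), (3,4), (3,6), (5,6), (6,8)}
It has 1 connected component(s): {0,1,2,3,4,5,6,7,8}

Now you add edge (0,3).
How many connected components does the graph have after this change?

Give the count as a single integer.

Answer: 1

Derivation:
Initial component count: 1
Add (0,3): endpoints already in same component. Count unchanged: 1.
New component count: 1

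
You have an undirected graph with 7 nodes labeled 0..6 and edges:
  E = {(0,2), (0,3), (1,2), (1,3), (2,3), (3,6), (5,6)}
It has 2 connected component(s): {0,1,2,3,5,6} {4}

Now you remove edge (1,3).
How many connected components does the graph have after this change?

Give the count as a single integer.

Initial component count: 2
Remove (1,3): not a bridge. Count unchanged: 2.
  After removal, components: {0,1,2,3,5,6} {4}
New component count: 2

Answer: 2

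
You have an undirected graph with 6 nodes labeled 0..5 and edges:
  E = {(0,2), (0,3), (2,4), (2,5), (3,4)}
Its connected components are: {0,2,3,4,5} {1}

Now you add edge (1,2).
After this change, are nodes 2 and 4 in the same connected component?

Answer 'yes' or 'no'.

Initial components: {0,2,3,4,5} {1}
Adding edge (1,2): merges {1} and {0,2,3,4,5}.
New components: {0,1,2,3,4,5}
Are 2 and 4 in the same component? yes

Answer: yes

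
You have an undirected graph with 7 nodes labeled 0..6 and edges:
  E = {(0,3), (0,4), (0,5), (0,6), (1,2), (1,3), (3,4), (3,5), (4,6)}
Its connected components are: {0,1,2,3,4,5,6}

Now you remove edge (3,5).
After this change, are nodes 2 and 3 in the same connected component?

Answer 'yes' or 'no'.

Initial components: {0,1,2,3,4,5,6}
Removing edge (3,5): not a bridge — component count unchanged at 1.
New components: {0,1,2,3,4,5,6}
Are 2 and 3 in the same component? yes

Answer: yes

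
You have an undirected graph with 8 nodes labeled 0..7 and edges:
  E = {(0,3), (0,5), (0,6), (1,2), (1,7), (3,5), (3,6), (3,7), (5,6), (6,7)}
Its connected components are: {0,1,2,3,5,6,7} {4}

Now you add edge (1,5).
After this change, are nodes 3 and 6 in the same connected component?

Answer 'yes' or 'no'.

Initial components: {0,1,2,3,5,6,7} {4}
Adding edge (1,5): both already in same component {0,1,2,3,5,6,7}. No change.
New components: {0,1,2,3,5,6,7} {4}
Are 3 and 6 in the same component? yes

Answer: yes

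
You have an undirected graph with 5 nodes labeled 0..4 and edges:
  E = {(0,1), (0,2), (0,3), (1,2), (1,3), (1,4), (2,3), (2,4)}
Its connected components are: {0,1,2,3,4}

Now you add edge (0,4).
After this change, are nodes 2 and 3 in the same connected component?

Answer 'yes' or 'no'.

Answer: yes

Derivation:
Initial components: {0,1,2,3,4}
Adding edge (0,4): both already in same component {0,1,2,3,4}. No change.
New components: {0,1,2,3,4}
Are 2 and 3 in the same component? yes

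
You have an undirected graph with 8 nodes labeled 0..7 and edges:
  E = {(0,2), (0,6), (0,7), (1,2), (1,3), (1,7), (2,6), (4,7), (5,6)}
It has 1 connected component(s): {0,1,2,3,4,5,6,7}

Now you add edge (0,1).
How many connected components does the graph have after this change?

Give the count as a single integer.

Initial component count: 1
Add (0,1): endpoints already in same component. Count unchanged: 1.
New component count: 1

Answer: 1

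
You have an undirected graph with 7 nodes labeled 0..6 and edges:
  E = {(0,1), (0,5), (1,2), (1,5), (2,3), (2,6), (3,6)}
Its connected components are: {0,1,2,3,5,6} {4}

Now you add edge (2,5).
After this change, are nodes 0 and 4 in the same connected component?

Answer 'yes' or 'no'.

Answer: no

Derivation:
Initial components: {0,1,2,3,5,6} {4}
Adding edge (2,5): both already in same component {0,1,2,3,5,6}. No change.
New components: {0,1,2,3,5,6} {4}
Are 0 and 4 in the same component? no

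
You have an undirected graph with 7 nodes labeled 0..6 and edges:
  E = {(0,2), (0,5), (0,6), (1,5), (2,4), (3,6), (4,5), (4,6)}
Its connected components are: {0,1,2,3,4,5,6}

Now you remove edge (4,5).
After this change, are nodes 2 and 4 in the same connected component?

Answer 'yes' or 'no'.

Answer: yes

Derivation:
Initial components: {0,1,2,3,4,5,6}
Removing edge (4,5): not a bridge — component count unchanged at 1.
New components: {0,1,2,3,4,5,6}
Are 2 and 4 in the same component? yes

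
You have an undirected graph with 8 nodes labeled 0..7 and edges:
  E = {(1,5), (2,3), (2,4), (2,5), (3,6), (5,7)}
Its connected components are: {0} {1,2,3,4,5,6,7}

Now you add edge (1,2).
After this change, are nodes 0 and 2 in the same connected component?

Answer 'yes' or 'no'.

Initial components: {0} {1,2,3,4,5,6,7}
Adding edge (1,2): both already in same component {1,2,3,4,5,6,7}. No change.
New components: {0} {1,2,3,4,5,6,7}
Are 0 and 2 in the same component? no

Answer: no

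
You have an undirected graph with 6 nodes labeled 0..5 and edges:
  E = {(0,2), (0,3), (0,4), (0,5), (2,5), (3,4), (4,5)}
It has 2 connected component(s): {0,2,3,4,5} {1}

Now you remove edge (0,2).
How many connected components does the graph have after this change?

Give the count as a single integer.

Initial component count: 2
Remove (0,2): not a bridge. Count unchanged: 2.
  After removal, components: {0,2,3,4,5} {1}
New component count: 2

Answer: 2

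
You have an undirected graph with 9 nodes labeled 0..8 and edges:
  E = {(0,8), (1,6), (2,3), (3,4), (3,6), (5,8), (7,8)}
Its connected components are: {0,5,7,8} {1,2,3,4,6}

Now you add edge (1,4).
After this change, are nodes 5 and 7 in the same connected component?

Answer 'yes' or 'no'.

Initial components: {0,5,7,8} {1,2,3,4,6}
Adding edge (1,4): both already in same component {1,2,3,4,6}. No change.
New components: {0,5,7,8} {1,2,3,4,6}
Are 5 and 7 in the same component? yes

Answer: yes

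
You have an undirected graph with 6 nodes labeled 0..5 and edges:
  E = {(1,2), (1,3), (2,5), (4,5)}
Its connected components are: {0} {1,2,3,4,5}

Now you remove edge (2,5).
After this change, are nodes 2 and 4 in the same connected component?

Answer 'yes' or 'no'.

Initial components: {0} {1,2,3,4,5}
Removing edge (2,5): it was a bridge — component count 2 -> 3.
New components: {0} {1,2,3} {4,5}
Are 2 and 4 in the same component? no

Answer: no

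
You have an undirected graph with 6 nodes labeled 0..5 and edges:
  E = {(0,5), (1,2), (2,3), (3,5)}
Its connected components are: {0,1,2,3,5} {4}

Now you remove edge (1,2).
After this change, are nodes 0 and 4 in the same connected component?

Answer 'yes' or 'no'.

Initial components: {0,1,2,3,5} {4}
Removing edge (1,2): it was a bridge — component count 2 -> 3.
New components: {0,2,3,5} {1} {4}
Are 0 and 4 in the same component? no

Answer: no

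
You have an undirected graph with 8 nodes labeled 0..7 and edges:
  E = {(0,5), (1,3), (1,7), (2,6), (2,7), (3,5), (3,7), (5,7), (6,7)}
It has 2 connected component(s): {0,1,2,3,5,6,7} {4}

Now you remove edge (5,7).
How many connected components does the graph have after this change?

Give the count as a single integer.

Answer: 2

Derivation:
Initial component count: 2
Remove (5,7): not a bridge. Count unchanged: 2.
  After removal, components: {0,1,2,3,5,6,7} {4}
New component count: 2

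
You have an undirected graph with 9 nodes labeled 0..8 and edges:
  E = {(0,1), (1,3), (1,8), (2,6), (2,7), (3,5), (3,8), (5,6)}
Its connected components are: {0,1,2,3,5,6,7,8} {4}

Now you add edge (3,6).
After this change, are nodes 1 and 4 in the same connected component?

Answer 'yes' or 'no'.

Initial components: {0,1,2,3,5,6,7,8} {4}
Adding edge (3,6): both already in same component {0,1,2,3,5,6,7,8}. No change.
New components: {0,1,2,3,5,6,7,8} {4}
Are 1 and 4 in the same component? no

Answer: no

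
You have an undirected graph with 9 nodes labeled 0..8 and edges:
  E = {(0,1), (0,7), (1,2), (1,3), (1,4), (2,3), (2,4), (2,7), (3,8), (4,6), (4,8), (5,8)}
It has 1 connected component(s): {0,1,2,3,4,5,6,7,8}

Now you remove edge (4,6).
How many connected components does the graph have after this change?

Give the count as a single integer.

Initial component count: 1
Remove (4,6): it was a bridge. Count increases: 1 -> 2.
  After removal, components: {0,1,2,3,4,5,7,8} {6}
New component count: 2

Answer: 2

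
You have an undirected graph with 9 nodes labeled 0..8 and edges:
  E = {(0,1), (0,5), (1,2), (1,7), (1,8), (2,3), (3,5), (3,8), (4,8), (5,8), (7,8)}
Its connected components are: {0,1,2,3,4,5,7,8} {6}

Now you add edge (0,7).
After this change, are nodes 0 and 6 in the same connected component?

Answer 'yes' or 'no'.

Answer: no

Derivation:
Initial components: {0,1,2,3,4,5,7,8} {6}
Adding edge (0,7): both already in same component {0,1,2,3,4,5,7,8}. No change.
New components: {0,1,2,3,4,5,7,8} {6}
Are 0 and 6 in the same component? no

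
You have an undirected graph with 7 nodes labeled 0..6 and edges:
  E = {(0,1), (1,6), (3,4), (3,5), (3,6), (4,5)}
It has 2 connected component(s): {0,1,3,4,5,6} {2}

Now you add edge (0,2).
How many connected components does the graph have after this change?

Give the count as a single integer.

Answer: 1

Derivation:
Initial component count: 2
Add (0,2): merges two components. Count decreases: 2 -> 1.
New component count: 1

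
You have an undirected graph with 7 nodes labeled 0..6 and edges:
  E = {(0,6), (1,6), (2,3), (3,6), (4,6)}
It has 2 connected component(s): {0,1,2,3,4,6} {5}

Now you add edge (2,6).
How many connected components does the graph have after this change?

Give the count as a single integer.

Initial component count: 2
Add (2,6): endpoints already in same component. Count unchanged: 2.
New component count: 2

Answer: 2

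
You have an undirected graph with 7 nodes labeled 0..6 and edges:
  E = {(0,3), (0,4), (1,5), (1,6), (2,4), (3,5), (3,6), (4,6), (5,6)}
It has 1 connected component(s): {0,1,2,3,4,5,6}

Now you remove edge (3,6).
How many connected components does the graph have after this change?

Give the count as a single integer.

Initial component count: 1
Remove (3,6): not a bridge. Count unchanged: 1.
  After removal, components: {0,1,2,3,4,5,6}
New component count: 1

Answer: 1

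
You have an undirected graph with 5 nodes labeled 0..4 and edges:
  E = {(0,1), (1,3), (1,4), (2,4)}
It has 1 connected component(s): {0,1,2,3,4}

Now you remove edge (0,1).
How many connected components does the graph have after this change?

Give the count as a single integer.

Initial component count: 1
Remove (0,1): it was a bridge. Count increases: 1 -> 2.
  After removal, components: {0} {1,2,3,4}
New component count: 2

Answer: 2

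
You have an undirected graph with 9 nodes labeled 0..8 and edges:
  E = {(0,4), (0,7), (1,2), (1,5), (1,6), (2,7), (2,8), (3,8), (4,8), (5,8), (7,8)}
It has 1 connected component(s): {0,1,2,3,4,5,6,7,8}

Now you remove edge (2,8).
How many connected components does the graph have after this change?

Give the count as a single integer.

Initial component count: 1
Remove (2,8): not a bridge. Count unchanged: 1.
  After removal, components: {0,1,2,3,4,5,6,7,8}
New component count: 1

Answer: 1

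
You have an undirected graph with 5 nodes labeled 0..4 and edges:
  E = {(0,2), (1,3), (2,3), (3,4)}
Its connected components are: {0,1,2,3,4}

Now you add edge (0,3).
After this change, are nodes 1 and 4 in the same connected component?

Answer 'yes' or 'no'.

Answer: yes

Derivation:
Initial components: {0,1,2,3,4}
Adding edge (0,3): both already in same component {0,1,2,3,4}. No change.
New components: {0,1,2,3,4}
Are 1 and 4 in the same component? yes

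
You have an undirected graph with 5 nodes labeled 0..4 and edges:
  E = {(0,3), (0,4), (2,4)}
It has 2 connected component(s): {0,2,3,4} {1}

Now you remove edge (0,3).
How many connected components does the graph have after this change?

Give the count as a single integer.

Initial component count: 2
Remove (0,3): it was a bridge. Count increases: 2 -> 3.
  After removal, components: {0,2,4} {1} {3}
New component count: 3

Answer: 3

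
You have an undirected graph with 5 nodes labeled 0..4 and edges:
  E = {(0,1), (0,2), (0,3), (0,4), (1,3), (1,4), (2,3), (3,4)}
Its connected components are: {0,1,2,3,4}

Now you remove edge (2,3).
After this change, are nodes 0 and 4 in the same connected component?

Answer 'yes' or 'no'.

Answer: yes

Derivation:
Initial components: {0,1,2,3,4}
Removing edge (2,3): not a bridge — component count unchanged at 1.
New components: {0,1,2,3,4}
Are 0 and 4 in the same component? yes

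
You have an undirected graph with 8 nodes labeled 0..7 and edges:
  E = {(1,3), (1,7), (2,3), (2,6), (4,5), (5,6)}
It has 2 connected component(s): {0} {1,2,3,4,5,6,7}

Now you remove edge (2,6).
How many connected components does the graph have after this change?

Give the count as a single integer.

Answer: 3

Derivation:
Initial component count: 2
Remove (2,6): it was a bridge. Count increases: 2 -> 3.
  After removal, components: {0} {1,2,3,7} {4,5,6}
New component count: 3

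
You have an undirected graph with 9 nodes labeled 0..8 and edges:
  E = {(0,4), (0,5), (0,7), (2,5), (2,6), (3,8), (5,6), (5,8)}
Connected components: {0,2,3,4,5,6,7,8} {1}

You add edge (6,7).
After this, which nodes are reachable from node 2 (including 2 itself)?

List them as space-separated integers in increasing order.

Answer: 0 2 3 4 5 6 7 8

Derivation:
Before: nodes reachable from 2: {0,2,3,4,5,6,7,8}
Adding (6,7): both endpoints already in same component. Reachability from 2 unchanged.
After: nodes reachable from 2: {0,2,3,4,5,6,7,8}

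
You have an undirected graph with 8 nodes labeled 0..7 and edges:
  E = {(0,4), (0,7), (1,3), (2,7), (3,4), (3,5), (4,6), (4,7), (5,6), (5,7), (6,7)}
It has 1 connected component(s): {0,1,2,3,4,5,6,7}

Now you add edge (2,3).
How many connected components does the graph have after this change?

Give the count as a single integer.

Answer: 1

Derivation:
Initial component count: 1
Add (2,3): endpoints already in same component. Count unchanged: 1.
New component count: 1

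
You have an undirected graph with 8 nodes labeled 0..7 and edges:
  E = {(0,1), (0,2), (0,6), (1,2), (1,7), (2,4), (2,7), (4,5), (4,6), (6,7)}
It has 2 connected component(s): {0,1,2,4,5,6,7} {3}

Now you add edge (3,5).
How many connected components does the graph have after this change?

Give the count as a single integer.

Answer: 1

Derivation:
Initial component count: 2
Add (3,5): merges two components. Count decreases: 2 -> 1.
New component count: 1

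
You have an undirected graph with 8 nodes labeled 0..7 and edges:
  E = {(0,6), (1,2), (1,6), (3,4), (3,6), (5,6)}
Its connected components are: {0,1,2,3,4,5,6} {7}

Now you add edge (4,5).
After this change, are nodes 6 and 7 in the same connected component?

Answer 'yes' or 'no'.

Answer: no

Derivation:
Initial components: {0,1,2,3,4,5,6} {7}
Adding edge (4,5): both already in same component {0,1,2,3,4,5,6}. No change.
New components: {0,1,2,3,4,5,6} {7}
Are 6 and 7 in the same component? no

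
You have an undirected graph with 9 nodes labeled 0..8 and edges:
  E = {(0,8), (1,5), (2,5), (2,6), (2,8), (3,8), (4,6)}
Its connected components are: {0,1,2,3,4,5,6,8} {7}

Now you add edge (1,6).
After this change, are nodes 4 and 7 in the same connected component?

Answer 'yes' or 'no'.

Initial components: {0,1,2,3,4,5,6,8} {7}
Adding edge (1,6): both already in same component {0,1,2,3,4,5,6,8}. No change.
New components: {0,1,2,3,4,5,6,8} {7}
Are 4 and 7 in the same component? no

Answer: no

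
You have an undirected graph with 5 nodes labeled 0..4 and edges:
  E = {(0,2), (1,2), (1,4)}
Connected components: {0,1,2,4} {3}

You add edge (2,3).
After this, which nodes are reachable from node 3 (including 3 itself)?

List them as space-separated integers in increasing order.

Before: nodes reachable from 3: {3}
Adding (2,3): merges 3's component with another. Reachability grows.
After: nodes reachable from 3: {0,1,2,3,4}

Answer: 0 1 2 3 4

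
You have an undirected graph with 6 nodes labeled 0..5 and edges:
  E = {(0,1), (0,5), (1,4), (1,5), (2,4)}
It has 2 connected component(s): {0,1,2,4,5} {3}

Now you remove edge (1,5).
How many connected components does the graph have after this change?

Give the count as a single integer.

Initial component count: 2
Remove (1,5): not a bridge. Count unchanged: 2.
  After removal, components: {0,1,2,4,5} {3}
New component count: 2

Answer: 2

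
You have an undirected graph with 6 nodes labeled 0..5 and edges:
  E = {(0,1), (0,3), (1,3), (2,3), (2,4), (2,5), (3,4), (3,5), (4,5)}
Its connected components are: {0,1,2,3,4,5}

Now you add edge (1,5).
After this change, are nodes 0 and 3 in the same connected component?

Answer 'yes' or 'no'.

Initial components: {0,1,2,3,4,5}
Adding edge (1,5): both already in same component {0,1,2,3,4,5}. No change.
New components: {0,1,2,3,4,5}
Are 0 and 3 in the same component? yes

Answer: yes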